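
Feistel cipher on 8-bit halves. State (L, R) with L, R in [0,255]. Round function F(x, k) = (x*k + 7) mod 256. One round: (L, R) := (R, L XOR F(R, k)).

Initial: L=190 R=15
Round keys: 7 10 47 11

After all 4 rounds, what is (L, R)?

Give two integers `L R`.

Answer: 229 194

Derivation:
Round 1 (k=7): L=15 R=206
Round 2 (k=10): L=206 R=28
Round 3 (k=47): L=28 R=229
Round 4 (k=11): L=229 R=194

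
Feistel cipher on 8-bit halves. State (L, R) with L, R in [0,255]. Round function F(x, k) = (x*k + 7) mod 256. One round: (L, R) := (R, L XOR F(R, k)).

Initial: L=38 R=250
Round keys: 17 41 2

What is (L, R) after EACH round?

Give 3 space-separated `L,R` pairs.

Round 1 (k=17): L=250 R=135
Round 2 (k=41): L=135 R=92
Round 3 (k=2): L=92 R=56

Answer: 250,135 135,92 92,56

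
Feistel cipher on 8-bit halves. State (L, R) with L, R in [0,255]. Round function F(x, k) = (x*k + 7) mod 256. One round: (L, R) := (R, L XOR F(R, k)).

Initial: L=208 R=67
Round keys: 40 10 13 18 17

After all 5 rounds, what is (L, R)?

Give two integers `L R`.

Answer: 245 238

Derivation:
Round 1 (k=40): L=67 R=175
Round 2 (k=10): L=175 R=158
Round 3 (k=13): L=158 R=162
Round 4 (k=18): L=162 R=245
Round 5 (k=17): L=245 R=238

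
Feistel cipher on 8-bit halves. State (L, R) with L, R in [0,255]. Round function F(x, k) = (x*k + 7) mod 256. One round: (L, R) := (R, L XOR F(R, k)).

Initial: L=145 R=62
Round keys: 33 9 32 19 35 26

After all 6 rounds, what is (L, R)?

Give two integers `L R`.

Answer: 21 252

Derivation:
Round 1 (k=33): L=62 R=148
Round 2 (k=9): L=148 R=5
Round 3 (k=32): L=5 R=51
Round 4 (k=19): L=51 R=213
Round 5 (k=35): L=213 R=21
Round 6 (k=26): L=21 R=252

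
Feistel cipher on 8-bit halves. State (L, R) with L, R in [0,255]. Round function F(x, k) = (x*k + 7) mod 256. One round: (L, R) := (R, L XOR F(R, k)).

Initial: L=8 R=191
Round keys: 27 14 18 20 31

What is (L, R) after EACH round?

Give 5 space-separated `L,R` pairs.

Round 1 (k=27): L=191 R=36
Round 2 (k=14): L=36 R=64
Round 3 (k=18): L=64 R=163
Round 4 (k=20): L=163 R=131
Round 5 (k=31): L=131 R=71

Answer: 191,36 36,64 64,163 163,131 131,71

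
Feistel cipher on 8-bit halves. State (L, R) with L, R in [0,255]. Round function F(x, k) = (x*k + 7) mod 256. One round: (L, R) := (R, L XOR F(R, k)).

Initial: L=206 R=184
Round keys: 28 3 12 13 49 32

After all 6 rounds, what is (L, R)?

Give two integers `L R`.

Answer: 160 24

Derivation:
Round 1 (k=28): L=184 R=233
Round 2 (k=3): L=233 R=122
Round 3 (k=12): L=122 R=86
Round 4 (k=13): L=86 R=31
Round 5 (k=49): L=31 R=160
Round 6 (k=32): L=160 R=24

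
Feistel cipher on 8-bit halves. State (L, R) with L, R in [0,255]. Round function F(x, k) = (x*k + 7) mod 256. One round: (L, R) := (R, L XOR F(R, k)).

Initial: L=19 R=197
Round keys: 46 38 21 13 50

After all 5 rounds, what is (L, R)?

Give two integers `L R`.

Round 1 (k=46): L=197 R=126
Round 2 (k=38): L=126 R=126
Round 3 (k=21): L=126 R=35
Round 4 (k=13): L=35 R=176
Round 5 (k=50): L=176 R=68

Answer: 176 68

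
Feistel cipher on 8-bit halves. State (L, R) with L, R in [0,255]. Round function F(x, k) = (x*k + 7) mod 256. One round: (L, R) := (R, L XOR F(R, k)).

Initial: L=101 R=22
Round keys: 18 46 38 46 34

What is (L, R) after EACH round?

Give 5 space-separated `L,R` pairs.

Answer: 22,246 246,45 45,67 67,60 60,188

Derivation:
Round 1 (k=18): L=22 R=246
Round 2 (k=46): L=246 R=45
Round 3 (k=38): L=45 R=67
Round 4 (k=46): L=67 R=60
Round 5 (k=34): L=60 R=188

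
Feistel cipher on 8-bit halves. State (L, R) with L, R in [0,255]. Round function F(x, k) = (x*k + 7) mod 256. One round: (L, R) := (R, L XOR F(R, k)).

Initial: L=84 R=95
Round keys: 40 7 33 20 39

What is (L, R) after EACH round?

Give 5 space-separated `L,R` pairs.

Round 1 (k=40): L=95 R=139
Round 2 (k=7): L=139 R=139
Round 3 (k=33): L=139 R=121
Round 4 (k=20): L=121 R=240
Round 5 (k=39): L=240 R=238

Answer: 95,139 139,139 139,121 121,240 240,238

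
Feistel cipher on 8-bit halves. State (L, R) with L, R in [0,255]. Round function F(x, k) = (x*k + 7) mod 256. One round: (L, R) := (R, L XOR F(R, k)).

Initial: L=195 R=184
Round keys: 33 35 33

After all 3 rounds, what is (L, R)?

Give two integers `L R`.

Round 1 (k=33): L=184 R=124
Round 2 (k=35): L=124 R=67
Round 3 (k=33): L=67 R=214

Answer: 67 214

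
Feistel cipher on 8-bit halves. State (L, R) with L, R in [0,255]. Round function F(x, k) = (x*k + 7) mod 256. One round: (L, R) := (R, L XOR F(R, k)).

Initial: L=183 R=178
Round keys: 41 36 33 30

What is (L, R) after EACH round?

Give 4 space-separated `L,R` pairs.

Round 1 (k=41): L=178 R=62
Round 2 (k=36): L=62 R=13
Round 3 (k=33): L=13 R=138
Round 4 (k=30): L=138 R=62

Answer: 178,62 62,13 13,138 138,62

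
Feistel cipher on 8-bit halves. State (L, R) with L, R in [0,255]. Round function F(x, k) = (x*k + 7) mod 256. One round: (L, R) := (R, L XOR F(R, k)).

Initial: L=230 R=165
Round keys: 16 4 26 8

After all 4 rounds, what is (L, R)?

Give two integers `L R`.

Round 1 (k=16): L=165 R=177
Round 2 (k=4): L=177 R=110
Round 3 (k=26): L=110 R=130
Round 4 (k=8): L=130 R=121

Answer: 130 121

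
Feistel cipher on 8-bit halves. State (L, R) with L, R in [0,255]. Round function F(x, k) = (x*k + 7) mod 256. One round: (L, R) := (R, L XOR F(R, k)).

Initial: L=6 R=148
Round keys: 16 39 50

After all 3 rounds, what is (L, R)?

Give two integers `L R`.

Round 1 (k=16): L=148 R=65
Round 2 (k=39): L=65 R=122
Round 3 (k=50): L=122 R=154

Answer: 122 154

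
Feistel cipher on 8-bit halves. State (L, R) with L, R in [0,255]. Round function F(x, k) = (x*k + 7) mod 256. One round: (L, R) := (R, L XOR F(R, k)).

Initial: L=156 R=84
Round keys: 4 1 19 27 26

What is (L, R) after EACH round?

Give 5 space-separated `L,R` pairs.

Answer: 84,203 203,134 134,50 50,203 203,151

Derivation:
Round 1 (k=4): L=84 R=203
Round 2 (k=1): L=203 R=134
Round 3 (k=19): L=134 R=50
Round 4 (k=27): L=50 R=203
Round 5 (k=26): L=203 R=151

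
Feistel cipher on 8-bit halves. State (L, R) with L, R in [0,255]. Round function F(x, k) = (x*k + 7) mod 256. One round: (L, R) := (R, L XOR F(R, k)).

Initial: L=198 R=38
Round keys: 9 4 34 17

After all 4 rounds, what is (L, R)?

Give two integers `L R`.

Answer: 202 36

Derivation:
Round 1 (k=9): L=38 R=155
Round 2 (k=4): L=155 R=85
Round 3 (k=34): L=85 R=202
Round 4 (k=17): L=202 R=36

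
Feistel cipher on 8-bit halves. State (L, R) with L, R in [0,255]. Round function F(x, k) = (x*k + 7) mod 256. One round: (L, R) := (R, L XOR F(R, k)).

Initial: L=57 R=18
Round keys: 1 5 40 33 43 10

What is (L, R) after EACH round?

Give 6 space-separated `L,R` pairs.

Round 1 (k=1): L=18 R=32
Round 2 (k=5): L=32 R=181
Round 3 (k=40): L=181 R=111
Round 4 (k=33): L=111 R=227
Round 5 (k=43): L=227 R=71
Round 6 (k=10): L=71 R=46

Answer: 18,32 32,181 181,111 111,227 227,71 71,46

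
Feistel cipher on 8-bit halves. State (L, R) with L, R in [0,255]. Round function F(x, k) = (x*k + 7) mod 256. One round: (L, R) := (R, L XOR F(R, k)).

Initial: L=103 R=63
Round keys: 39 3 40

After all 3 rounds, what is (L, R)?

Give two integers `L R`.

Round 1 (k=39): L=63 R=199
Round 2 (k=3): L=199 R=99
Round 3 (k=40): L=99 R=184

Answer: 99 184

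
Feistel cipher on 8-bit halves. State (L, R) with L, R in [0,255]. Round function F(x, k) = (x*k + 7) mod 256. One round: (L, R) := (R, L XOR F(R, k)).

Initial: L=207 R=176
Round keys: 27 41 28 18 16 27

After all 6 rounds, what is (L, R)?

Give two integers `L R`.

Round 1 (k=27): L=176 R=88
Round 2 (k=41): L=88 R=175
Round 3 (k=28): L=175 R=115
Round 4 (k=18): L=115 R=178
Round 5 (k=16): L=178 R=84
Round 6 (k=27): L=84 R=81

Answer: 84 81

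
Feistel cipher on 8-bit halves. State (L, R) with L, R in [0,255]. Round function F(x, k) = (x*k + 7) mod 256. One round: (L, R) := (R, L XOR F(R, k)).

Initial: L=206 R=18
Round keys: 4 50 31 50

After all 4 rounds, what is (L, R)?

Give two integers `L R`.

Answer: 189 218

Derivation:
Round 1 (k=4): L=18 R=129
Round 2 (k=50): L=129 R=43
Round 3 (k=31): L=43 R=189
Round 4 (k=50): L=189 R=218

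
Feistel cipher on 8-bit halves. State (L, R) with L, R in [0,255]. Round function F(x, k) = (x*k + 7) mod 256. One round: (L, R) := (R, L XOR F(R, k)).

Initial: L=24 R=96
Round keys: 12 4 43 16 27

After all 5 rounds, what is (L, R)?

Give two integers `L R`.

Answer: 148 20

Derivation:
Round 1 (k=12): L=96 R=159
Round 2 (k=4): L=159 R=227
Round 3 (k=43): L=227 R=183
Round 4 (k=16): L=183 R=148
Round 5 (k=27): L=148 R=20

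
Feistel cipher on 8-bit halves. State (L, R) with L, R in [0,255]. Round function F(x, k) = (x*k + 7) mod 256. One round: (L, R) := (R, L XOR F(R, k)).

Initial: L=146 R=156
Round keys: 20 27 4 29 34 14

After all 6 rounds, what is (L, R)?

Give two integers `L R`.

Round 1 (k=20): L=156 R=165
Round 2 (k=27): L=165 R=242
Round 3 (k=4): L=242 R=106
Round 4 (k=29): L=106 R=251
Round 5 (k=34): L=251 R=55
Round 6 (k=14): L=55 R=242

Answer: 55 242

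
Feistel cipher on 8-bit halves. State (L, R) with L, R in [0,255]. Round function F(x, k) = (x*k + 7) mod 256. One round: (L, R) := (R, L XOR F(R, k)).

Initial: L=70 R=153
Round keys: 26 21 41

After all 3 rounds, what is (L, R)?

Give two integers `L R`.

Answer: 51 229

Derivation:
Round 1 (k=26): L=153 R=215
Round 2 (k=21): L=215 R=51
Round 3 (k=41): L=51 R=229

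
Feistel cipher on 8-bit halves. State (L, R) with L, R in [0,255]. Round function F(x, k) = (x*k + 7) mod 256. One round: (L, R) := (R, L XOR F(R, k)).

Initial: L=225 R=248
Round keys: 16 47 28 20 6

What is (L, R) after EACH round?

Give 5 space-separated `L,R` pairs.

Round 1 (k=16): L=248 R=102
Round 2 (k=47): L=102 R=57
Round 3 (k=28): L=57 R=37
Round 4 (k=20): L=37 R=210
Round 5 (k=6): L=210 R=214

Answer: 248,102 102,57 57,37 37,210 210,214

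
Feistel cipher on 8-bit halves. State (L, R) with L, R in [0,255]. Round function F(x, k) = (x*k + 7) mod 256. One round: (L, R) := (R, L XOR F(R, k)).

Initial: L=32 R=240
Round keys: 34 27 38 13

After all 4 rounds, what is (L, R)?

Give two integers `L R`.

Answer: 248 107

Derivation:
Round 1 (k=34): L=240 R=199
Round 2 (k=27): L=199 R=244
Round 3 (k=38): L=244 R=248
Round 4 (k=13): L=248 R=107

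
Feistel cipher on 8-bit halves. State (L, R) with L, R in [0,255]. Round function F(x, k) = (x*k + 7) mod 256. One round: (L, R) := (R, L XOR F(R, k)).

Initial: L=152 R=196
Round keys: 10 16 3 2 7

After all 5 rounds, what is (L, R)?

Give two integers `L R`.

Answer: 134 166

Derivation:
Round 1 (k=10): L=196 R=55
Round 2 (k=16): L=55 R=179
Round 3 (k=3): L=179 R=23
Round 4 (k=2): L=23 R=134
Round 5 (k=7): L=134 R=166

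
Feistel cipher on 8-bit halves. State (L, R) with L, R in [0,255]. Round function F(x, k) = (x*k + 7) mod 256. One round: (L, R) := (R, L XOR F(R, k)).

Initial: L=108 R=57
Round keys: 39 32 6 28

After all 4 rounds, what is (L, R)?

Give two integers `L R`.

Answer: 33 221

Derivation:
Round 1 (k=39): L=57 R=218
Round 2 (k=32): L=218 R=126
Round 3 (k=6): L=126 R=33
Round 4 (k=28): L=33 R=221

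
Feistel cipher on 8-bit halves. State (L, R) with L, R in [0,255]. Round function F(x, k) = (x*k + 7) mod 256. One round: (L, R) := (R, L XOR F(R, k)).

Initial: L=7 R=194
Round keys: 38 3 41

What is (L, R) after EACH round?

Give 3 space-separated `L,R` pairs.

Answer: 194,212 212,65 65,164

Derivation:
Round 1 (k=38): L=194 R=212
Round 2 (k=3): L=212 R=65
Round 3 (k=41): L=65 R=164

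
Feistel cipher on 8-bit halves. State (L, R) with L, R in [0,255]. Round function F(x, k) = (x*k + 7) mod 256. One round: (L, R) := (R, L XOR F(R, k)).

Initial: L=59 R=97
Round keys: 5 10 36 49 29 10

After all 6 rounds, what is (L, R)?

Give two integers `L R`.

Answer: 70 168

Derivation:
Round 1 (k=5): L=97 R=215
Round 2 (k=10): L=215 R=12
Round 3 (k=36): L=12 R=96
Round 4 (k=49): L=96 R=107
Round 5 (k=29): L=107 R=70
Round 6 (k=10): L=70 R=168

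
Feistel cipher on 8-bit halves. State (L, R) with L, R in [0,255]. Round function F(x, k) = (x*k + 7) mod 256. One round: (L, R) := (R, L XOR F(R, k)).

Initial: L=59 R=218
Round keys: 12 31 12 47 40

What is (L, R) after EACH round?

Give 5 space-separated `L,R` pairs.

Round 1 (k=12): L=218 R=4
Round 2 (k=31): L=4 R=89
Round 3 (k=12): L=89 R=55
Round 4 (k=47): L=55 R=121
Round 5 (k=40): L=121 R=216

Answer: 218,4 4,89 89,55 55,121 121,216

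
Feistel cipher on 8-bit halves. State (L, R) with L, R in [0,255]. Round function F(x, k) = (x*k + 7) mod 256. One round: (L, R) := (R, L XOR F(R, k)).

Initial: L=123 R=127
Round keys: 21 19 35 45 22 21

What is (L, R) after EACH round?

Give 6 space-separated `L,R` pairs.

Answer: 127,9 9,205 205,7 7,143 143,86 86,154

Derivation:
Round 1 (k=21): L=127 R=9
Round 2 (k=19): L=9 R=205
Round 3 (k=35): L=205 R=7
Round 4 (k=45): L=7 R=143
Round 5 (k=22): L=143 R=86
Round 6 (k=21): L=86 R=154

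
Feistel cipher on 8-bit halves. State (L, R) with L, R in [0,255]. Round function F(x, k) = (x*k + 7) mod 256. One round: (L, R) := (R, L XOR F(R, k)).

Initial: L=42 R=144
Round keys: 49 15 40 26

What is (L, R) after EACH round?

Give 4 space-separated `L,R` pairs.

Round 1 (k=49): L=144 R=189
Round 2 (k=15): L=189 R=138
Round 3 (k=40): L=138 R=42
Round 4 (k=26): L=42 R=193

Answer: 144,189 189,138 138,42 42,193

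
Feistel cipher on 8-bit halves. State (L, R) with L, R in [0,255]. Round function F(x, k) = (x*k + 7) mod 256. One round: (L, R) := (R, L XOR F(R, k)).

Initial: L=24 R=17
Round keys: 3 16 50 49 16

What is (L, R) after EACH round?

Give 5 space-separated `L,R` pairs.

Round 1 (k=3): L=17 R=34
Round 2 (k=16): L=34 R=54
Round 3 (k=50): L=54 R=177
Round 4 (k=49): L=177 R=222
Round 5 (k=16): L=222 R=86

Answer: 17,34 34,54 54,177 177,222 222,86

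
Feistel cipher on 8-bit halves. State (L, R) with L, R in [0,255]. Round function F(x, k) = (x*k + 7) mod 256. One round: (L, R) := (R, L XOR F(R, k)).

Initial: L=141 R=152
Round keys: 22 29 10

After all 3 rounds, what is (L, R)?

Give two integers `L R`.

Answer: 225 75

Derivation:
Round 1 (k=22): L=152 R=154
Round 2 (k=29): L=154 R=225
Round 3 (k=10): L=225 R=75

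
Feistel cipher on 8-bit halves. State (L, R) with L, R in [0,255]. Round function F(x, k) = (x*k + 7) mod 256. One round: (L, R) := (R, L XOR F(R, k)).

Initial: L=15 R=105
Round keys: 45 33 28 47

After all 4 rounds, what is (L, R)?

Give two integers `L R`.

Round 1 (k=45): L=105 R=115
Round 2 (k=33): L=115 R=179
Round 3 (k=28): L=179 R=232
Round 4 (k=47): L=232 R=44

Answer: 232 44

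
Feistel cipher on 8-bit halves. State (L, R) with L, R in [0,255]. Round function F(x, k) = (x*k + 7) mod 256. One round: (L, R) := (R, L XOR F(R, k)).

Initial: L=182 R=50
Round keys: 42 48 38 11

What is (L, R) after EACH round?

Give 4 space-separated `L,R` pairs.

Answer: 50,141 141,69 69,200 200,218

Derivation:
Round 1 (k=42): L=50 R=141
Round 2 (k=48): L=141 R=69
Round 3 (k=38): L=69 R=200
Round 4 (k=11): L=200 R=218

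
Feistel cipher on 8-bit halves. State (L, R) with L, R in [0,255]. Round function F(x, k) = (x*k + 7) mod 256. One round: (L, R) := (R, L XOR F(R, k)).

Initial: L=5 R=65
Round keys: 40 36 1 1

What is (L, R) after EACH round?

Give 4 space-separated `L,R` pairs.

Round 1 (k=40): L=65 R=42
Round 2 (k=36): L=42 R=174
Round 3 (k=1): L=174 R=159
Round 4 (k=1): L=159 R=8

Answer: 65,42 42,174 174,159 159,8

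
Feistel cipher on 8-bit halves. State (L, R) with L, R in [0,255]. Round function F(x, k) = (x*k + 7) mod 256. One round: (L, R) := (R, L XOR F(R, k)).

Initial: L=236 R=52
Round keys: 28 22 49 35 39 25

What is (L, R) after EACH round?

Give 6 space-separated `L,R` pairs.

Round 1 (k=28): L=52 R=91
Round 2 (k=22): L=91 R=237
Round 3 (k=49): L=237 R=63
Round 4 (k=35): L=63 R=73
Round 5 (k=39): L=73 R=25
Round 6 (k=25): L=25 R=49

Answer: 52,91 91,237 237,63 63,73 73,25 25,49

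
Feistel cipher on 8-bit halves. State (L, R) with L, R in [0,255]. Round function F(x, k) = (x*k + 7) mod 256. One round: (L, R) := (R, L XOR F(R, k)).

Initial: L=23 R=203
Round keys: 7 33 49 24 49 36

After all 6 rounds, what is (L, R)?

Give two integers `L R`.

Answer: 142 81

Derivation:
Round 1 (k=7): L=203 R=131
Round 2 (k=33): L=131 R=33
Round 3 (k=49): L=33 R=219
Round 4 (k=24): L=219 R=174
Round 5 (k=49): L=174 R=142
Round 6 (k=36): L=142 R=81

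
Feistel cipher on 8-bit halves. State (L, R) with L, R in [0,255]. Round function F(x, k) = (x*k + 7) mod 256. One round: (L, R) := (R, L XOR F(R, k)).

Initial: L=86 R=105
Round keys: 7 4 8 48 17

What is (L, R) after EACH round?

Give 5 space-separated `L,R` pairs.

Answer: 105,176 176,174 174,199 199,249 249,87

Derivation:
Round 1 (k=7): L=105 R=176
Round 2 (k=4): L=176 R=174
Round 3 (k=8): L=174 R=199
Round 4 (k=48): L=199 R=249
Round 5 (k=17): L=249 R=87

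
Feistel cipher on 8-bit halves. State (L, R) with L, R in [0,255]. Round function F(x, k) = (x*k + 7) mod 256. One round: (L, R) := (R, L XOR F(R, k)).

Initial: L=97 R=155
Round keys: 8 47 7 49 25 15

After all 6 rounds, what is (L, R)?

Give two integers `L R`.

Round 1 (k=8): L=155 R=190
Round 2 (k=47): L=190 R=114
Round 3 (k=7): L=114 R=155
Round 4 (k=49): L=155 R=192
Round 5 (k=25): L=192 R=92
Round 6 (k=15): L=92 R=171

Answer: 92 171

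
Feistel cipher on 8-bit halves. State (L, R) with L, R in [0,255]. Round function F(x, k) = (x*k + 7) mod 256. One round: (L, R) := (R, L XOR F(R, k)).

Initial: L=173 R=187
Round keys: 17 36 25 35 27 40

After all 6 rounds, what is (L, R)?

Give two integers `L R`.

Answer: 12 120

Derivation:
Round 1 (k=17): L=187 R=223
Round 2 (k=36): L=223 R=216
Round 3 (k=25): L=216 R=192
Round 4 (k=35): L=192 R=159
Round 5 (k=27): L=159 R=12
Round 6 (k=40): L=12 R=120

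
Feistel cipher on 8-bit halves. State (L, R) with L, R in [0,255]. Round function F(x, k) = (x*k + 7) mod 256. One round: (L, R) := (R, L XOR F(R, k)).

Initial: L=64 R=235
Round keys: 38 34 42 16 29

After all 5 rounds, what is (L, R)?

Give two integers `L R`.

Answer: 181 218

Derivation:
Round 1 (k=38): L=235 R=169
Round 2 (k=34): L=169 R=146
Round 3 (k=42): L=146 R=82
Round 4 (k=16): L=82 R=181
Round 5 (k=29): L=181 R=218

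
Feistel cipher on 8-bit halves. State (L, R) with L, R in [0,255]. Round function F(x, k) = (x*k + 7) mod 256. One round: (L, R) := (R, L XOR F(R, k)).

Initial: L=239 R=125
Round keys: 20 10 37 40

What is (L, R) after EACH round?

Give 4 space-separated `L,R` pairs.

Round 1 (k=20): L=125 R=36
Round 2 (k=10): L=36 R=18
Round 3 (k=37): L=18 R=133
Round 4 (k=40): L=133 R=221

Answer: 125,36 36,18 18,133 133,221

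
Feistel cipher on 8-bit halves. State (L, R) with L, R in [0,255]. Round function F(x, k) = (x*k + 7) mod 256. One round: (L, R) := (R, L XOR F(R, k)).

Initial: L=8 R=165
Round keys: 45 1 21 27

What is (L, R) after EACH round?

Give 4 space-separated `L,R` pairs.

Answer: 165,0 0,162 162,81 81,48

Derivation:
Round 1 (k=45): L=165 R=0
Round 2 (k=1): L=0 R=162
Round 3 (k=21): L=162 R=81
Round 4 (k=27): L=81 R=48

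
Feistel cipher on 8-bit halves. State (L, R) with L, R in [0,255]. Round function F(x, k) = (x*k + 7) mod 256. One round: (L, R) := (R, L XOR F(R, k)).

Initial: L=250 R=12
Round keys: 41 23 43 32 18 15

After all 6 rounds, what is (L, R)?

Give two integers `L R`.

Answer: 61 199

Derivation:
Round 1 (k=41): L=12 R=9
Round 2 (k=23): L=9 R=218
Round 3 (k=43): L=218 R=172
Round 4 (k=32): L=172 R=93
Round 5 (k=18): L=93 R=61
Round 6 (k=15): L=61 R=199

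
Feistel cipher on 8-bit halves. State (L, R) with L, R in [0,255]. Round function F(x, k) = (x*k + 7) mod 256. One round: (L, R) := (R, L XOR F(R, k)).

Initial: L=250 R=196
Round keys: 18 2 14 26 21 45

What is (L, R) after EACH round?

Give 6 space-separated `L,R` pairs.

Answer: 196,53 53,181 181,216 216,66 66,169 169,254

Derivation:
Round 1 (k=18): L=196 R=53
Round 2 (k=2): L=53 R=181
Round 3 (k=14): L=181 R=216
Round 4 (k=26): L=216 R=66
Round 5 (k=21): L=66 R=169
Round 6 (k=45): L=169 R=254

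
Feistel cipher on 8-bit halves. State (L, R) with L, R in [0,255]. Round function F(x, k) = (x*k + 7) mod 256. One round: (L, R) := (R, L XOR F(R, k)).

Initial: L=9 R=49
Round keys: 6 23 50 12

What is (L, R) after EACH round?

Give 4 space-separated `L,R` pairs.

Answer: 49,36 36,114 114,111 111,73

Derivation:
Round 1 (k=6): L=49 R=36
Round 2 (k=23): L=36 R=114
Round 3 (k=50): L=114 R=111
Round 4 (k=12): L=111 R=73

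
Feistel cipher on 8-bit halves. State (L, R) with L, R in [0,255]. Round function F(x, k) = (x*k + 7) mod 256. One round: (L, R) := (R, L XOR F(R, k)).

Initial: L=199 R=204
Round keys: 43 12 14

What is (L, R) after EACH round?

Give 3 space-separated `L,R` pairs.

Round 1 (k=43): L=204 R=140
Round 2 (k=12): L=140 R=91
Round 3 (k=14): L=91 R=141

Answer: 204,140 140,91 91,141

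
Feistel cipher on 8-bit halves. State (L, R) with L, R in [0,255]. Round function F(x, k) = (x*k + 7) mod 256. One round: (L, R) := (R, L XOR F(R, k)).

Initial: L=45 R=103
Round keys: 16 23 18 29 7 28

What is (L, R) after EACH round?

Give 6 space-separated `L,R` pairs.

Answer: 103,90 90,122 122,193 193,158 158,152 152,57

Derivation:
Round 1 (k=16): L=103 R=90
Round 2 (k=23): L=90 R=122
Round 3 (k=18): L=122 R=193
Round 4 (k=29): L=193 R=158
Round 5 (k=7): L=158 R=152
Round 6 (k=28): L=152 R=57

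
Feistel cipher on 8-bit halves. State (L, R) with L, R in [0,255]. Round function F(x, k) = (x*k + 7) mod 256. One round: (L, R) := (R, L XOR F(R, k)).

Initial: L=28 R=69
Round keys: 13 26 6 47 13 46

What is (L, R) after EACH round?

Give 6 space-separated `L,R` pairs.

Answer: 69,148 148,74 74,87 87,74 74,158 158,33

Derivation:
Round 1 (k=13): L=69 R=148
Round 2 (k=26): L=148 R=74
Round 3 (k=6): L=74 R=87
Round 4 (k=47): L=87 R=74
Round 5 (k=13): L=74 R=158
Round 6 (k=46): L=158 R=33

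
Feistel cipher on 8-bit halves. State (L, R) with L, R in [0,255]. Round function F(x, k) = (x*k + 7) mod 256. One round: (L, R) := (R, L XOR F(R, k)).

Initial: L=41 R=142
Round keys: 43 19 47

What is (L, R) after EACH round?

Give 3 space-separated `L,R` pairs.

Answer: 142,200 200,81 81,46

Derivation:
Round 1 (k=43): L=142 R=200
Round 2 (k=19): L=200 R=81
Round 3 (k=47): L=81 R=46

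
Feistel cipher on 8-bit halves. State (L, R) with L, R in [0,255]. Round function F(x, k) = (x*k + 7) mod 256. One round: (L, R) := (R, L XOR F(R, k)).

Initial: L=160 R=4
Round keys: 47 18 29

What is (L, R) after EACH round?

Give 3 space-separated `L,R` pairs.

Round 1 (k=47): L=4 R=99
Round 2 (k=18): L=99 R=249
Round 3 (k=29): L=249 R=95

Answer: 4,99 99,249 249,95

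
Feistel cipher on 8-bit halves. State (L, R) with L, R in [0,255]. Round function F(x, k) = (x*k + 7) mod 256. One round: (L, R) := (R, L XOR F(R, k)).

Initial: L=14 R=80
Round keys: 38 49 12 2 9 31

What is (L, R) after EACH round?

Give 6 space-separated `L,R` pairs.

Answer: 80,233 233,240 240,174 174,147 147,156 156,120

Derivation:
Round 1 (k=38): L=80 R=233
Round 2 (k=49): L=233 R=240
Round 3 (k=12): L=240 R=174
Round 4 (k=2): L=174 R=147
Round 5 (k=9): L=147 R=156
Round 6 (k=31): L=156 R=120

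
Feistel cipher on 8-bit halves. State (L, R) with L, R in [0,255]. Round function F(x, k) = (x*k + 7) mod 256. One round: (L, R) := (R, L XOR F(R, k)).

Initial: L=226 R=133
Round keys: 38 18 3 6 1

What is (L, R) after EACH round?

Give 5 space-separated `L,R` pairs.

Round 1 (k=38): L=133 R=39
Round 2 (k=18): L=39 R=64
Round 3 (k=3): L=64 R=224
Round 4 (k=6): L=224 R=7
Round 5 (k=1): L=7 R=238

Answer: 133,39 39,64 64,224 224,7 7,238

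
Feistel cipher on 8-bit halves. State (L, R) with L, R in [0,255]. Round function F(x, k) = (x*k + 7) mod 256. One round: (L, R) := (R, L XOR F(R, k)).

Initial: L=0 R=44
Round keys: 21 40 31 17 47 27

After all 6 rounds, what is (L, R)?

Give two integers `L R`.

Answer: 77 91

Derivation:
Round 1 (k=21): L=44 R=163
Round 2 (k=40): L=163 R=83
Round 3 (k=31): L=83 R=183
Round 4 (k=17): L=183 R=125
Round 5 (k=47): L=125 R=77
Round 6 (k=27): L=77 R=91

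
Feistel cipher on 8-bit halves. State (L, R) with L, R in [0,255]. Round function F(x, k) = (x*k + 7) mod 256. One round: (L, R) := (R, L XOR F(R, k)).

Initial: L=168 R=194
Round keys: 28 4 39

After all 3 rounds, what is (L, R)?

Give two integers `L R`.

Round 1 (k=28): L=194 R=151
Round 2 (k=4): L=151 R=161
Round 3 (k=39): L=161 R=25

Answer: 161 25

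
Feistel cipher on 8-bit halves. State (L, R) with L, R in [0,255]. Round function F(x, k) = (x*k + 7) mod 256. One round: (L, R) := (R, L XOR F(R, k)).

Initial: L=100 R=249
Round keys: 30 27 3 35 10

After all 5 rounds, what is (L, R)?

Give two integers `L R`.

Round 1 (k=30): L=249 R=81
Round 2 (k=27): L=81 R=107
Round 3 (k=3): L=107 R=25
Round 4 (k=35): L=25 R=25
Round 5 (k=10): L=25 R=24

Answer: 25 24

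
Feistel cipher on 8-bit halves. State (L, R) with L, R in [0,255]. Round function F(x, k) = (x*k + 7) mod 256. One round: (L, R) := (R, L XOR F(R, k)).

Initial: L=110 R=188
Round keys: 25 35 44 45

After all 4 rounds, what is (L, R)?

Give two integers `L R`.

Answer: 146 195

Derivation:
Round 1 (k=25): L=188 R=13
Round 2 (k=35): L=13 R=114
Round 3 (k=44): L=114 R=146
Round 4 (k=45): L=146 R=195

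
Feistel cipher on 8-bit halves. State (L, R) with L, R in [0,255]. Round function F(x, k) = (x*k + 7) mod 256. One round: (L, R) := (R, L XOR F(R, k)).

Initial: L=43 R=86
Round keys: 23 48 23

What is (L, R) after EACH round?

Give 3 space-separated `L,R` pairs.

Answer: 86,234 234,177 177,4

Derivation:
Round 1 (k=23): L=86 R=234
Round 2 (k=48): L=234 R=177
Round 3 (k=23): L=177 R=4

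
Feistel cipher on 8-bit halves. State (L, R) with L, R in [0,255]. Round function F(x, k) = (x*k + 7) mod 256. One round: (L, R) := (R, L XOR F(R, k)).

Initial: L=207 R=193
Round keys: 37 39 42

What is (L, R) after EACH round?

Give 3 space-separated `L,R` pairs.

Round 1 (k=37): L=193 R=35
Round 2 (k=39): L=35 R=157
Round 3 (k=42): L=157 R=234

Answer: 193,35 35,157 157,234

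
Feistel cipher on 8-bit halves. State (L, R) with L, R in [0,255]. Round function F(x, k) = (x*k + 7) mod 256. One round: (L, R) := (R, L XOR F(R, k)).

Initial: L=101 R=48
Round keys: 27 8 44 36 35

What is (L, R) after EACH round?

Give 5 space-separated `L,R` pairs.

Answer: 48,114 114,167 167,201 201,236 236,130

Derivation:
Round 1 (k=27): L=48 R=114
Round 2 (k=8): L=114 R=167
Round 3 (k=44): L=167 R=201
Round 4 (k=36): L=201 R=236
Round 5 (k=35): L=236 R=130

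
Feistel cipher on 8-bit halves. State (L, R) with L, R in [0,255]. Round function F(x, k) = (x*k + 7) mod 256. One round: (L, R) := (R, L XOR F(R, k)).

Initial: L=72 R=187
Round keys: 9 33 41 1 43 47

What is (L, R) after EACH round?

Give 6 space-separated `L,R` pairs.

Answer: 187,210 210,162 162,43 43,144 144,28 28,187

Derivation:
Round 1 (k=9): L=187 R=210
Round 2 (k=33): L=210 R=162
Round 3 (k=41): L=162 R=43
Round 4 (k=1): L=43 R=144
Round 5 (k=43): L=144 R=28
Round 6 (k=47): L=28 R=187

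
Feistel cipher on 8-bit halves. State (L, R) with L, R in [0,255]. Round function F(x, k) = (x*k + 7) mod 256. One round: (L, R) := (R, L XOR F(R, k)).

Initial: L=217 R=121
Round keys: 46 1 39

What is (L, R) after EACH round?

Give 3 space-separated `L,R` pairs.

Answer: 121,28 28,90 90,161

Derivation:
Round 1 (k=46): L=121 R=28
Round 2 (k=1): L=28 R=90
Round 3 (k=39): L=90 R=161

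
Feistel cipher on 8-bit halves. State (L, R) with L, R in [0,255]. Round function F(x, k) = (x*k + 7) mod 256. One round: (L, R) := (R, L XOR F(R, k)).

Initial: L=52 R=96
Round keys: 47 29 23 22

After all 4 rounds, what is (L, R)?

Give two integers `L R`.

Answer: 26 141

Derivation:
Round 1 (k=47): L=96 R=147
Round 2 (k=29): L=147 R=206
Round 3 (k=23): L=206 R=26
Round 4 (k=22): L=26 R=141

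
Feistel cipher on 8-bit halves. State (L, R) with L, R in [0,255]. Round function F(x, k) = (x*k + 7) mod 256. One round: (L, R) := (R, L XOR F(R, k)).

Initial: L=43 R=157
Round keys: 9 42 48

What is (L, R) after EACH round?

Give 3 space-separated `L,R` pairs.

Answer: 157,167 167,240 240,160

Derivation:
Round 1 (k=9): L=157 R=167
Round 2 (k=42): L=167 R=240
Round 3 (k=48): L=240 R=160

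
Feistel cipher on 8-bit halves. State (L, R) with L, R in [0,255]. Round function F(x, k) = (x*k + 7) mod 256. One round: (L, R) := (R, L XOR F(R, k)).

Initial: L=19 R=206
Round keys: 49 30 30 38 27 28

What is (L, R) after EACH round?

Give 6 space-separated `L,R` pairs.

Round 1 (k=49): L=206 R=102
Round 2 (k=30): L=102 R=53
Round 3 (k=30): L=53 R=91
Round 4 (k=38): L=91 R=188
Round 5 (k=27): L=188 R=128
Round 6 (k=28): L=128 R=187

Answer: 206,102 102,53 53,91 91,188 188,128 128,187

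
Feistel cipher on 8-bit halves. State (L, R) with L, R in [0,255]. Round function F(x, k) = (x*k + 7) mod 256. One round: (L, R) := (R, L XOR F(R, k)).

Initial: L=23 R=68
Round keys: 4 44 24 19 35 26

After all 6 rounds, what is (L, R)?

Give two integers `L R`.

Round 1 (k=4): L=68 R=0
Round 2 (k=44): L=0 R=67
Round 3 (k=24): L=67 R=79
Round 4 (k=19): L=79 R=167
Round 5 (k=35): L=167 R=147
Round 6 (k=26): L=147 R=82

Answer: 147 82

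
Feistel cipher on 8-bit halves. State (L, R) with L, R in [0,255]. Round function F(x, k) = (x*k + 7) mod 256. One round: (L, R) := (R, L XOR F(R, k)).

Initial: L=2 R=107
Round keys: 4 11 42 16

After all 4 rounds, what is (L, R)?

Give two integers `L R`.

Answer: 176 206

Derivation:
Round 1 (k=4): L=107 R=177
Round 2 (k=11): L=177 R=201
Round 3 (k=42): L=201 R=176
Round 4 (k=16): L=176 R=206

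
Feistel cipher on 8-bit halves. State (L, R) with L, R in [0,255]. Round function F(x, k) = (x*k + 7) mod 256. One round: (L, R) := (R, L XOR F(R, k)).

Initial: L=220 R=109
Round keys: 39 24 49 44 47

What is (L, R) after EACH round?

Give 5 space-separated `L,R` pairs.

Answer: 109,126 126,186 186,223 223,225 225,137

Derivation:
Round 1 (k=39): L=109 R=126
Round 2 (k=24): L=126 R=186
Round 3 (k=49): L=186 R=223
Round 4 (k=44): L=223 R=225
Round 5 (k=47): L=225 R=137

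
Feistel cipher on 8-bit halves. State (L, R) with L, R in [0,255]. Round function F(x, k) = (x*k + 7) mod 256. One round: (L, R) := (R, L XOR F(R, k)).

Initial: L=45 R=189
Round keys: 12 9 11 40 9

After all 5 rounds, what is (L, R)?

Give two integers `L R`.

Answer: 215 247

Derivation:
Round 1 (k=12): L=189 R=206
Round 2 (k=9): L=206 R=248
Round 3 (k=11): L=248 R=97
Round 4 (k=40): L=97 R=215
Round 5 (k=9): L=215 R=247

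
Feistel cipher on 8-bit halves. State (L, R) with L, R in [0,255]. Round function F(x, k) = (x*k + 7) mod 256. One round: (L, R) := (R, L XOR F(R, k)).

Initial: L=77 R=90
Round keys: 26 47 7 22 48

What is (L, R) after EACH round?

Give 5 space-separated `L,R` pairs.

Answer: 90,102 102,155 155,34 34,104 104,165

Derivation:
Round 1 (k=26): L=90 R=102
Round 2 (k=47): L=102 R=155
Round 3 (k=7): L=155 R=34
Round 4 (k=22): L=34 R=104
Round 5 (k=48): L=104 R=165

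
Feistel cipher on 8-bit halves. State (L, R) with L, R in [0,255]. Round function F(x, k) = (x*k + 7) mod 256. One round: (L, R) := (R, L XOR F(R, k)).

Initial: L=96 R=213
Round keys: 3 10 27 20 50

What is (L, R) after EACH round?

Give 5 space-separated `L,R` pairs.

Answer: 213,230 230,214 214,127 127,37 37,62

Derivation:
Round 1 (k=3): L=213 R=230
Round 2 (k=10): L=230 R=214
Round 3 (k=27): L=214 R=127
Round 4 (k=20): L=127 R=37
Round 5 (k=50): L=37 R=62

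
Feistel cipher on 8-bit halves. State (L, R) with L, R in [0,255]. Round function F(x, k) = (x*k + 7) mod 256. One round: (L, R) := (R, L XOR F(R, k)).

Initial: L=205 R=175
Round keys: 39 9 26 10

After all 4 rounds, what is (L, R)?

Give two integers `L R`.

Answer: 168 84

Derivation:
Round 1 (k=39): L=175 R=125
Round 2 (k=9): L=125 R=195
Round 3 (k=26): L=195 R=168
Round 4 (k=10): L=168 R=84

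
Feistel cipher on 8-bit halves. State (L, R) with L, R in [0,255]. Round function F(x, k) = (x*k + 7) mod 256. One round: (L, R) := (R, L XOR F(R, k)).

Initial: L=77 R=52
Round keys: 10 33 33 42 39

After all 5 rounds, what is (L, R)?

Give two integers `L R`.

Round 1 (k=10): L=52 R=66
Round 2 (k=33): L=66 R=189
Round 3 (k=33): L=189 R=38
Round 4 (k=42): L=38 R=254
Round 5 (k=39): L=254 R=159

Answer: 254 159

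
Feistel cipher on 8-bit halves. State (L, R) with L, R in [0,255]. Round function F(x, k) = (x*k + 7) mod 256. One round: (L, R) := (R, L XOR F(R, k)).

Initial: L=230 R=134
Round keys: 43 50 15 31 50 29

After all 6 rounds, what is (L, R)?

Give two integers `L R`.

Round 1 (k=43): L=134 R=111
Round 2 (k=50): L=111 R=51
Round 3 (k=15): L=51 R=107
Round 4 (k=31): L=107 R=207
Round 5 (k=50): L=207 R=30
Round 6 (k=29): L=30 R=162

Answer: 30 162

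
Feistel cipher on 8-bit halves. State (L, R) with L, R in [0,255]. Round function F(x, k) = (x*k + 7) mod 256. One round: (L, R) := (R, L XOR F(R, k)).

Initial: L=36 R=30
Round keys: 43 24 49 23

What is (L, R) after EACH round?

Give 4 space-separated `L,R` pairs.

Round 1 (k=43): L=30 R=53
Round 2 (k=24): L=53 R=225
Round 3 (k=49): L=225 R=45
Round 4 (k=23): L=45 R=243

Answer: 30,53 53,225 225,45 45,243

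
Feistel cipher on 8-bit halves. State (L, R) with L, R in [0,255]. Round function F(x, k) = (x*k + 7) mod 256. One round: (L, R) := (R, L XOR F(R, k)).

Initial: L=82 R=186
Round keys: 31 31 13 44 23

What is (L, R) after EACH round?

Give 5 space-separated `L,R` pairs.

Round 1 (k=31): L=186 R=223
Round 2 (k=31): L=223 R=178
Round 3 (k=13): L=178 R=206
Round 4 (k=44): L=206 R=221
Round 5 (k=23): L=221 R=44

Answer: 186,223 223,178 178,206 206,221 221,44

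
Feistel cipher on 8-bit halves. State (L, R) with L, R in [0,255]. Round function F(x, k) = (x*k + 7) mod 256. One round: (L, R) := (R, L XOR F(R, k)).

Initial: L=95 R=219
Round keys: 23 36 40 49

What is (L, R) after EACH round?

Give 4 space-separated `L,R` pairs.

Round 1 (k=23): L=219 R=235
Round 2 (k=36): L=235 R=200
Round 3 (k=40): L=200 R=172
Round 4 (k=49): L=172 R=59

Answer: 219,235 235,200 200,172 172,59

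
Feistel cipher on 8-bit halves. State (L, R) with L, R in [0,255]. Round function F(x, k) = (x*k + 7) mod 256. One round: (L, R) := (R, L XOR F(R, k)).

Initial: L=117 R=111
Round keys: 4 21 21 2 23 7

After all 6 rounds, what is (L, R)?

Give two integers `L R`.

Round 1 (k=4): L=111 R=182
Round 2 (k=21): L=182 R=154
Round 3 (k=21): L=154 R=31
Round 4 (k=2): L=31 R=223
Round 5 (k=23): L=223 R=15
Round 6 (k=7): L=15 R=175

Answer: 15 175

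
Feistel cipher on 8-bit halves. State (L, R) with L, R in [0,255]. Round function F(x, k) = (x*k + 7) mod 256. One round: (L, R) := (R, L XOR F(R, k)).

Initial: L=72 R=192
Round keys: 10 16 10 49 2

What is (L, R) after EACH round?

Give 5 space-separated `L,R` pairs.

Answer: 192,207 207,55 55,226 226,126 126,225

Derivation:
Round 1 (k=10): L=192 R=207
Round 2 (k=16): L=207 R=55
Round 3 (k=10): L=55 R=226
Round 4 (k=49): L=226 R=126
Round 5 (k=2): L=126 R=225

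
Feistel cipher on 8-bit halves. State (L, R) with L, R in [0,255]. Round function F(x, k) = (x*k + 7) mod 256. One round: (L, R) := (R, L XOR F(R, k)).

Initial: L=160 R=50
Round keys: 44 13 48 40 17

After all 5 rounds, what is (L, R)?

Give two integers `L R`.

Round 1 (k=44): L=50 R=63
Round 2 (k=13): L=63 R=8
Round 3 (k=48): L=8 R=184
Round 4 (k=40): L=184 R=207
Round 5 (k=17): L=207 R=126

Answer: 207 126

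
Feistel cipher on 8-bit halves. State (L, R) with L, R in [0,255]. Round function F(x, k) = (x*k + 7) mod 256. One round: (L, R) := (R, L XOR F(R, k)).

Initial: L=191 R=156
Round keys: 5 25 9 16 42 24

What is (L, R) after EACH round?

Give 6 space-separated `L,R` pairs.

Answer: 156,172 172,79 79,98 98,104 104,117 117,151

Derivation:
Round 1 (k=5): L=156 R=172
Round 2 (k=25): L=172 R=79
Round 3 (k=9): L=79 R=98
Round 4 (k=16): L=98 R=104
Round 5 (k=42): L=104 R=117
Round 6 (k=24): L=117 R=151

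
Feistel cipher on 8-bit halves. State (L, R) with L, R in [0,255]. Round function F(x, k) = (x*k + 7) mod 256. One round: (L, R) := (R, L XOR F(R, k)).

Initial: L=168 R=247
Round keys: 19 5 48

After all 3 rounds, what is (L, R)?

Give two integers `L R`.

Answer: 60 179

Derivation:
Round 1 (k=19): L=247 R=244
Round 2 (k=5): L=244 R=60
Round 3 (k=48): L=60 R=179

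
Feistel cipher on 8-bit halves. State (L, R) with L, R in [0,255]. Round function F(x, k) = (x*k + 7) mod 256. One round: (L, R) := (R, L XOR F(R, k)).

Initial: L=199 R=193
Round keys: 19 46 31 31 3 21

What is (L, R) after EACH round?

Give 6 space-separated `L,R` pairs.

Round 1 (k=19): L=193 R=157
Round 2 (k=46): L=157 R=252
Round 3 (k=31): L=252 R=22
Round 4 (k=31): L=22 R=77
Round 5 (k=3): L=77 R=248
Round 6 (k=21): L=248 R=18

Answer: 193,157 157,252 252,22 22,77 77,248 248,18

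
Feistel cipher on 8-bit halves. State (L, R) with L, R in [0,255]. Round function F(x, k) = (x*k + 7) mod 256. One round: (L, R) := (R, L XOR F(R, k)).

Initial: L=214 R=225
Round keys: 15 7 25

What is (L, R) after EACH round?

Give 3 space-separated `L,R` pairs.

Round 1 (k=15): L=225 R=224
Round 2 (k=7): L=224 R=198
Round 3 (k=25): L=198 R=189

Answer: 225,224 224,198 198,189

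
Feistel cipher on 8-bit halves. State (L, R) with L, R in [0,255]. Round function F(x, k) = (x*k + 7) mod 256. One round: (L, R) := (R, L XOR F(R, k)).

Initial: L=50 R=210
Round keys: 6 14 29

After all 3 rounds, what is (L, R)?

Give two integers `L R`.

Answer: 71 211

Derivation:
Round 1 (k=6): L=210 R=193
Round 2 (k=14): L=193 R=71
Round 3 (k=29): L=71 R=211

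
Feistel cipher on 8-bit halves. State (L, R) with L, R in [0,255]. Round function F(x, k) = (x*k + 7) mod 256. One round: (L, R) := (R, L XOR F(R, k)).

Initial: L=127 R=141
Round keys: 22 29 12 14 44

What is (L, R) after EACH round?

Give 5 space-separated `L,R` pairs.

Answer: 141,90 90,180 180,45 45,201 201,190

Derivation:
Round 1 (k=22): L=141 R=90
Round 2 (k=29): L=90 R=180
Round 3 (k=12): L=180 R=45
Round 4 (k=14): L=45 R=201
Round 5 (k=44): L=201 R=190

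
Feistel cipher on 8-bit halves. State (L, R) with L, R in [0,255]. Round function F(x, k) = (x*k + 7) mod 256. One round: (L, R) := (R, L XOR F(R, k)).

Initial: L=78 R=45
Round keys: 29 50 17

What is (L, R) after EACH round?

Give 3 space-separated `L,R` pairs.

Answer: 45,110 110,174 174,251

Derivation:
Round 1 (k=29): L=45 R=110
Round 2 (k=50): L=110 R=174
Round 3 (k=17): L=174 R=251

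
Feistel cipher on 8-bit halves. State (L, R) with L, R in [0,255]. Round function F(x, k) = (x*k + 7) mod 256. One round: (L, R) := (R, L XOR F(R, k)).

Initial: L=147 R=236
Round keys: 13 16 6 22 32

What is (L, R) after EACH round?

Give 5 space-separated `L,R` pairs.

Answer: 236,144 144,235 235,25 25,198 198,222

Derivation:
Round 1 (k=13): L=236 R=144
Round 2 (k=16): L=144 R=235
Round 3 (k=6): L=235 R=25
Round 4 (k=22): L=25 R=198
Round 5 (k=32): L=198 R=222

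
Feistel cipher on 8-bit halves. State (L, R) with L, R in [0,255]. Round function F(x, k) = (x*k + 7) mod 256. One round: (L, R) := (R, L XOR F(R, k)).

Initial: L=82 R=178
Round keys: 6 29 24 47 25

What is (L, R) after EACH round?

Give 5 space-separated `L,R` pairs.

Round 1 (k=6): L=178 R=97
Round 2 (k=29): L=97 R=182
Round 3 (k=24): L=182 R=118
Round 4 (k=47): L=118 R=7
Round 5 (k=25): L=7 R=192

Answer: 178,97 97,182 182,118 118,7 7,192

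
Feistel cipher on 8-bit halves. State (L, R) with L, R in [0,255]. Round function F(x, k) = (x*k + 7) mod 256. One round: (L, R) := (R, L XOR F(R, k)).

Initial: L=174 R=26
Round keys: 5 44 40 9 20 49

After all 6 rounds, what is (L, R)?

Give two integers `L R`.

Answer: 151 0

Derivation:
Round 1 (k=5): L=26 R=39
Round 2 (k=44): L=39 R=161
Round 3 (k=40): L=161 R=8
Round 4 (k=9): L=8 R=238
Round 5 (k=20): L=238 R=151
Round 6 (k=49): L=151 R=0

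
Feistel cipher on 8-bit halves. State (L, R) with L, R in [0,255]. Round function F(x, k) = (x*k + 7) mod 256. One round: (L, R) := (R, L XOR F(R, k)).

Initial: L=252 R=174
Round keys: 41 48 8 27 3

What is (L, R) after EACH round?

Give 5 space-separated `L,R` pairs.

Answer: 174,25 25,25 25,214 214,128 128,81

Derivation:
Round 1 (k=41): L=174 R=25
Round 2 (k=48): L=25 R=25
Round 3 (k=8): L=25 R=214
Round 4 (k=27): L=214 R=128
Round 5 (k=3): L=128 R=81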